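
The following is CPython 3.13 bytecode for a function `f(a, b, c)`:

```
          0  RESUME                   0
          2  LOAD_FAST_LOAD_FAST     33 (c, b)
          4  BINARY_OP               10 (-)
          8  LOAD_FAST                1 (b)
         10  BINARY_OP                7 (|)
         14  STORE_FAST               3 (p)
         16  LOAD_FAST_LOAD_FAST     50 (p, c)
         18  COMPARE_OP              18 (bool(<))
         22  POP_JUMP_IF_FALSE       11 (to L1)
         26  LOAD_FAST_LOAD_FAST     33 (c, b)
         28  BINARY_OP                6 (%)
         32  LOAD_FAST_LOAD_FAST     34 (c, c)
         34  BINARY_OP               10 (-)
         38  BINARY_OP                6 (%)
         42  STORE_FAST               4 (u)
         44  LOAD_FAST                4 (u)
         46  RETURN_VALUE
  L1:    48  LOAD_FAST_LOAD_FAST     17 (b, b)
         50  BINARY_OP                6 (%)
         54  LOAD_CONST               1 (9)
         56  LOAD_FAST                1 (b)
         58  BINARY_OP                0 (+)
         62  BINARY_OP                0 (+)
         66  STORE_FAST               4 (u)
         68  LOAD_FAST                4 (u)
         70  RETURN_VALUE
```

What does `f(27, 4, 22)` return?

13

LOAD_FAST_LOAD_FAST c,b → push 22,4. Stack: [22, 4]
BINARY_OP - → 22 - 4 = 18. Stack: [18]
LOAD_FAST b → push 4. Stack: [18, 4]
BINARY_OP | → 18 | 4 = 22. Stack: [22]
STORE_FAST p → p=22. Stack: []
LOAD_FAST_LOAD_FAST p,c → push 22,22. Stack: [22, 22]
COMPARE_OP bool(<) → 22 vs 22 = False. Stack: [False]
POP_JUMP_IF_FALSE → pop False; jump. Stack: []
LOAD_FAST_LOAD_FAST b,b → push 4,4. Stack: [4, 4]
BINARY_OP % → 4 % 4 = 0. Stack: [0]
LOAD_CONST → push 9. Stack: [0, 9]
LOAD_FAST b → push 4. Stack: [0, 9, 4]
BINARY_OP + → 9 + 4 = 13. Stack: [0, 13]
BINARY_OP + → 0 + 13 = 13. Stack: [13]
STORE_FAST u → u=13. Stack: []
LOAD_FAST u → push 13. Stack: [13]
RETURN_VALUE → return 13.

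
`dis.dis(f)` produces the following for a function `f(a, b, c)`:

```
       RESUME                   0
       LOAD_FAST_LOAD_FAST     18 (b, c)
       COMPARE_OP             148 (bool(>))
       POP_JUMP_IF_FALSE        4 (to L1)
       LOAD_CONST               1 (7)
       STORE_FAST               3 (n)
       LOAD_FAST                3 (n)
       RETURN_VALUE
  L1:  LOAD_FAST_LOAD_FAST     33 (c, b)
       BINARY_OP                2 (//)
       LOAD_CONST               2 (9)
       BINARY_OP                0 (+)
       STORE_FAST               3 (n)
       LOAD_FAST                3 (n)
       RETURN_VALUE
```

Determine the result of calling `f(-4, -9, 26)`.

LOAD_FAST_LOAD_FAST b,c → push -9,26. Stack: [-9, 26]
COMPARE_OP bool(>) → -9 vs 26 = False. Stack: [False]
POP_JUMP_IF_FALSE → pop False; jump. Stack: []
LOAD_FAST_LOAD_FAST c,b → push 26,-9. Stack: [26, -9]
BINARY_OP // → 26 // -9 = -3. Stack: [-3]
LOAD_CONST → push 9. Stack: [-3, 9]
BINARY_OP + → -3 + 9 = 6. Stack: [6]
STORE_FAST n → n=6. Stack: []
LOAD_FAST n → push 6. Stack: [6]
RETURN_VALUE → return 6.

6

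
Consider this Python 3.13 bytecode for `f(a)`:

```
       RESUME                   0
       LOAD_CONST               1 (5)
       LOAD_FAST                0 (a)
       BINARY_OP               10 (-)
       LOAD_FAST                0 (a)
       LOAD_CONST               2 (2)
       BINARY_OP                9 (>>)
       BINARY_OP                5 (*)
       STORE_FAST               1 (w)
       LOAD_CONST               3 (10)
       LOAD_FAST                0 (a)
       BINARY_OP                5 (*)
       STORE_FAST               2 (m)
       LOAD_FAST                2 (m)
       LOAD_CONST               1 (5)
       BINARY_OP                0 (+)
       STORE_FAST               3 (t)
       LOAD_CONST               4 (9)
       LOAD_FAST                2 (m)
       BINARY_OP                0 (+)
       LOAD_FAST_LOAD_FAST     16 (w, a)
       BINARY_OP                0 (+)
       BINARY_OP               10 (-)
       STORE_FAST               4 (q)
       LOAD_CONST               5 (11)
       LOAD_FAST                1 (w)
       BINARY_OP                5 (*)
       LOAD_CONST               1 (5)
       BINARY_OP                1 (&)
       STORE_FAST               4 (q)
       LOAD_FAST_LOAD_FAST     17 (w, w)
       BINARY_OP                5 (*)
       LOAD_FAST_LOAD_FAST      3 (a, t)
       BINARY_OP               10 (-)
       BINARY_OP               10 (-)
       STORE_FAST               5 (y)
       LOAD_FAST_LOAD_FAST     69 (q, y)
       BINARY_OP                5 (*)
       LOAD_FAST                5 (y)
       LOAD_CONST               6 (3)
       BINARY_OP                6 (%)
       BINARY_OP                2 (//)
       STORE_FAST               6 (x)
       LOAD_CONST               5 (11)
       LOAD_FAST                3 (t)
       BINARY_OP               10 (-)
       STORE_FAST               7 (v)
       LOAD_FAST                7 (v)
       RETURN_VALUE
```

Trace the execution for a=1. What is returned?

LOAD_CONST → push 5. Stack: [5]
LOAD_FAST a → push 1. Stack: [5, 1]
BINARY_OP - → 5 - 1 = 4. Stack: [4]
LOAD_FAST a → push 1. Stack: [4, 1]
LOAD_CONST → push 2. Stack: [4, 1, 2]
BINARY_OP >> → 1 >> 2 = 0. Stack: [4, 0]
BINARY_OP * → 4 * 0 = 0. Stack: [0]
STORE_FAST w → w=0. Stack: []
LOAD_CONST → push 10. Stack: [10]
LOAD_FAST a → push 1. Stack: [10, 1]
BINARY_OP * → 10 * 1 = 10. Stack: [10]
STORE_FAST m → m=10. Stack: []
LOAD_FAST m → push 10. Stack: [10]
LOAD_CONST → push 5. Stack: [10, 5]
BINARY_OP + → 10 + 5 = 15. Stack: [15]
STORE_FAST t → t=15. Stack: []
LOAD_CONST → push 9. Stack: [9]
LOAD_FAST m → push 10. Stack: [9, 10]
BINARY_OP + → 9 + 10 = 19. Stack: [19]
LOAD_FAST_LOAD_FAST w,a → push 0,1. Stack: [19, 0, 1]
BINARY_OP + → 0 + 1 = 1. Stack: [19, 1]
BINARY_OP - → 19 - 1 = 18. Stack: [18]
STORE_FAST q → q=18. Stack: []
LOAD_CONST → push 11. Stack: [11]
LOAD_FAST w → push 0. Stack: [11, 0]
BINARY_OP * → 11 * 0 = 0. Stack: [0]
LOAD_CONST → push 5. Stack: [0, 5]
BINARY_OP & → 0 & 5 = 0. Stack: [0]
STORE_FAST q → q=0. Stack: []
LOAD_FAST_LOAD_FAST w,w → push 0,0. Stack: [0, 0]
BINARY_OP * → 0 * 0 = 0. Stack: [0]
LOAD_FAST_LOAD_FAST a,t → push 1,15. Stack: [0, 1, 15]
BINARY_OP - → 1 - 15 = -14. Stack: [0, -14]
BINARY_OP - → 0 - -14 = 14. Stack: [14]
STORE_FAST y → y=14. Stack: []
LOAD_FAST_LOAD_FAST q,y → push 0,14. Stack: [0, 14]
BINARY_OP * → 0 * 14 = 0. Stack: [0]
LOAD_FAST y → push 14. Stack: [0, 14]
LOAD_CONST → push 3. Stack: [0, 14, 3]
BINARY_OP % → 14 % 3 = 2. Stack: [0, 2]
BINARY_OP // → 0 // 2 = 0. Stack: [0]
STORE_FAST x → x=0. Stack: []
LOAD_CONST → push 11. Stack: [11]
LOAD_FAST t → push 15. Stack: [11, 15]
BINARY_OP - → 11 - 15 = -4. Stack: [-4]
STORE_FAST v → v=-4. Stack: []
LOAD_FAST v → push -4. Stack: [-4]
RETURN_VALUE → return -4.

-4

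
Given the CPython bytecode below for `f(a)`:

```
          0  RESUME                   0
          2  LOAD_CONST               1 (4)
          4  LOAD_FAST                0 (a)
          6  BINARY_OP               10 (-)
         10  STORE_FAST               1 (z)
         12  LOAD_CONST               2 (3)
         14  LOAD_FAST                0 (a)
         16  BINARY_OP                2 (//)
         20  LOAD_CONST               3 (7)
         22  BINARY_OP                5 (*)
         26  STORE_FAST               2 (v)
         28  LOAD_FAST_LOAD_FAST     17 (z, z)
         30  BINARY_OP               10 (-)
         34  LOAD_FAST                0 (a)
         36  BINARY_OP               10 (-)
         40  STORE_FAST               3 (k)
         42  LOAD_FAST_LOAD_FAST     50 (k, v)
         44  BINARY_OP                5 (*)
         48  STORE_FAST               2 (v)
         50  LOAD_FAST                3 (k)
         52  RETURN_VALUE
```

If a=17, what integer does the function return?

LOAD_CONST → push 4. Stack: [4]
LOAD_FAST a → push 17. Stack: [4, 17]
BINARY_OP - → 4 - 17 = -13. Stack: [-13]
STORE_FAST z → z=-13. Stack: []
LOAD_CONST → push 3. Stack: [3]
LOAD_FAST a → push 17. Stack: [3, 17]
BINARY_OP // → 3 // 17 = 0. Stack: [0]
LOAD_CONST → push 7. Stack: [0, 7]
BINARY_OP * → 0 * 7 = 0. Stack: [0]
STORE_FAST v → v=0. Stack: []
LOAD_FAST_LOAD_FAST z,z → push -13,-13. Stack: [-13, -13]
BINARY_OP - → -13 - -13 = 0. Stack: [0]
LOAD_FAST a → push 17. Stack: [0, 17]
BINARY_OP - → 0 - 17 = -17. Stack: [-17]
STORE_FAST k → k=-17. Stack: []
LOAD_FAST_LOAD_FAST k,v → push -17,0. Stack: [-17, 0]
BINARY_OP * → -17 * 0 = 0. Stack: [0]
STORE_FAST v → v=0. Stack: []
LOAD_FAST k → push -17. Stack: [-17]
RETURN_VALUE → return -17.

-17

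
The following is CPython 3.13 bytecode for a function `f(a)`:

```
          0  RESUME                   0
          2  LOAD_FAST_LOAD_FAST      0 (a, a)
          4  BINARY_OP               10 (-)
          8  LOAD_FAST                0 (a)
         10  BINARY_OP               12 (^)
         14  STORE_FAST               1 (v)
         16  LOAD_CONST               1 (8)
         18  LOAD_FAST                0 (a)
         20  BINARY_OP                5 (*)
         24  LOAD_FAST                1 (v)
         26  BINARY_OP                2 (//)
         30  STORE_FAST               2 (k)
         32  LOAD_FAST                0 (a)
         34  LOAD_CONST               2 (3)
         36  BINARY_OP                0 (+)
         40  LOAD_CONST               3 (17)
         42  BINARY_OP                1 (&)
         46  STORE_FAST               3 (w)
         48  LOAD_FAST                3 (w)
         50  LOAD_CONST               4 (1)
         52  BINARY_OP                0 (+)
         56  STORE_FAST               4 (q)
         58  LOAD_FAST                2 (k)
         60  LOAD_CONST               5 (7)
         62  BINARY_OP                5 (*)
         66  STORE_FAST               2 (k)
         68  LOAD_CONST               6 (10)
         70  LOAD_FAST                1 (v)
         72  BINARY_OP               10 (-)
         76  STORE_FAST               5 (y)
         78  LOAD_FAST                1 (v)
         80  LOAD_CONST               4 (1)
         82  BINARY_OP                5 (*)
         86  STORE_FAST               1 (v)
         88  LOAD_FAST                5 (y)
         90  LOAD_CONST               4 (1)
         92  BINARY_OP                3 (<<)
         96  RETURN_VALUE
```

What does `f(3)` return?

LOAD_FAST_LOAD_FAST a,a → push 3,3. Stack: [3, 3]
BINARY_OP - → 3 - 3 = 0. Stack: [0]
LOAD_FAST a → push 3. Stack: [0, 3]
BINARY_OP ^ → 0 ^ 3 = 3. Stack: [3]
STORE_FAST v → v=3. Stack: []
LOAD_CONST → push 8. Stack: [8]
LOAD_FAST a → push 3. Stack: [8, 3]
BINARY_OP * → 8 * 3 = 24. Stack: [24]
LOAD_FAST v → push 3. Stack: [24, 3]
BINARY_OP // → 24 // 3 = 8. Stack: [8]
STORE_FAST k → k=8. Stack: []
LOAD_FAST a → push 3. Stack: [3]
LOAD_CONST → push 3. Stack: [3, 3]
BINARY_OP + → 3 + 3 = 6. Stack: [6]
LOAD_CONST → push 17. Stack: [6, 17]
BINARY_OP & → 6 & 17 = 0. Stack: [0]
STORE_FAST w → w=0. Stack: []
LOAD_FAST w → push 0. Stack: [0]
LOAD_CONST → push 1. Stack: [0, 1]
BINARY_OP + → 0 + 1 = 1. Stack: [1]
STORE_FAST q → q=1. Stack: []
LOAD_FAST k → push 8. Stack: [8]
LOAD_CONST → push 7. Stack: [8, 7]
BINARY_OP * → 8 * 7 = 56. Stack: [56]
STORE_FAST k → k=56. Stack: []
LOAD_CONST → push 10. Stack: [10]
LOAD_FAST v → push 3. Stack: [10, 3]
BINARY_OP - → 10 - 3 = 7. Stack: [7]
STORE_FAST y → y=7. Stack: []
LOAD_FAST v → push 3. Stack: [3]
LOAD_CONST → push 1. Stack: [3, 1]
BINARY_OP * → 3 * 1 = 3. Stack: [3]
STORE_FAST v → v=3. Stack: []
LOAD_FAST y → push 7. Stack: [7]
LOAD_CONST → push 1. Stack: [7, 1]
BINARY_OP << → 7 << 1 = 14. Stack: [14]
RETURN_VALUE → return 14.

14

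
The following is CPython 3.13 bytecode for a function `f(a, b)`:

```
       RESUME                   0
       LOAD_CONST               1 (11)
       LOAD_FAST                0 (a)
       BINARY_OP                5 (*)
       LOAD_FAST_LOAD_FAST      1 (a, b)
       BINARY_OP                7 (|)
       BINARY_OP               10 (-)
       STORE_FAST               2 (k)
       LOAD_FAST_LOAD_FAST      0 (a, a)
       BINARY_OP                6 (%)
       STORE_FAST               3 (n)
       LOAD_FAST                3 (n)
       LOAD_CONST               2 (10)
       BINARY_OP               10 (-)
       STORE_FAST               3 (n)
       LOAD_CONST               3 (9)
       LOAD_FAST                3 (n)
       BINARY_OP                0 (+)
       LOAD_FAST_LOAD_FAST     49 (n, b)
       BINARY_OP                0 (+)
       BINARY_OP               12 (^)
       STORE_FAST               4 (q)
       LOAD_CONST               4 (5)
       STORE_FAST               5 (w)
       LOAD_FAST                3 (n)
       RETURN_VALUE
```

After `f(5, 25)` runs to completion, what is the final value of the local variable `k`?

LOAD_CONST → push 11. Stack: [11]
LOAD_FAST a → push 5. Stack: [11, 5]
BINARY_OP * → 11 * 5 = 55. Stack: [55]
LOAD_FAST_LOAD_FAST a,b → push 5,25. Stack: [55, 5, 25]
BINARY_OP | → 5 | 25 = 29. Stack: [55, 29]
BINARY_OP - → 55 - 29 = 26. Stack: [26]
STORE_FAST k → k=26. Stack: []
LOAD_FAST_LOAD_FAST a,a → push 5,5. Stack: [5, 5]
BINARY_OP % → 5 % 5 = 0. Stack: [0]
STORE_FAST n → n=0. Stack: []
LOAD_FAST n → push 0. Stack: [0]
LOAD_CONST → push 10. Stack: [0, 10]
BINARY_OP - → 0 - 10 = -10. Stack: [-10]
STORE_FAST n → n=-10. Stack: []
LOAD_CONST → push 9. Stack: [9]
LOAD_FAST n → push -10. Stack: [9, -10]
BINARY_OP + → 9 + -10 = -1. Stack: [-1]
LOAD_FAST_LOAD_FAST n,b → push -10,25. Stack: [-1, -10, 25]
BINARY_OP + → -10 + 25 = 15. Stack: [-1, 15]
BINARY_OP ^ → -1 ^ 15 = -16. Stack: [-16]
STORE_FAST q → q=-16. Stack: []
LOAD_CONST → push 5. Stack: [5]
STORE_FAST w → w=5. Stack: []
LOAD_FAST n → push -10. Stack: [-10]
RETURN_VALUE → return -10.

26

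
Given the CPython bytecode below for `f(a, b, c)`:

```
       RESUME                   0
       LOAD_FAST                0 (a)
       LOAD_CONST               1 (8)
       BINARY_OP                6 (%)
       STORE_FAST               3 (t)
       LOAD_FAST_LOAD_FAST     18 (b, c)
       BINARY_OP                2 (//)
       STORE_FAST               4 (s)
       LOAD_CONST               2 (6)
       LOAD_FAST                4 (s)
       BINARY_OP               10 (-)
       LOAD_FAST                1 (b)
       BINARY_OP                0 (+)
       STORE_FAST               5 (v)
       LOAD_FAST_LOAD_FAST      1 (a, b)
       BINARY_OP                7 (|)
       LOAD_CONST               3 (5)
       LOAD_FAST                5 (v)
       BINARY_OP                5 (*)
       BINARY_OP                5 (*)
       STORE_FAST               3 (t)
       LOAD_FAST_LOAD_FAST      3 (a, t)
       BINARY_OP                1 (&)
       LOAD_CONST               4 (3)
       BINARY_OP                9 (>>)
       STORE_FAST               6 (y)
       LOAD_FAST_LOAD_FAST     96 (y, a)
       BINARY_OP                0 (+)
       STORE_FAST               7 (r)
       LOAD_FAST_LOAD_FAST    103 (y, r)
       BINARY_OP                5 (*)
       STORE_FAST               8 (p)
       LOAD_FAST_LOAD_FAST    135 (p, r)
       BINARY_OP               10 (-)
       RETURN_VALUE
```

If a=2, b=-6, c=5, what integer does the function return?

-2

LOAD_FAST a → push 2. Stack: [2]
LOAD_CONST → push 8. Stack: [2, 8]
BINARY_OP % → 2 % 8 = 2. Stack: [2]
STORE_FAST t → t=2. Stack: []
LOAD_FAST_LOAD_FAST b,c → push -6,5. Stack: [-6, 5]
BINARY_OP // → -6 // 5 = -2. Stack: [-2]
STORE_FAST s → s=-2. Stack: []
LOAD_CONST → push 6. Stack: [6]
LOAD_FAST s → push -2. Stack: [6, -2]
BINARY_OP - → 6 - -2 = 8. Stack: [8]
LOAD_FAST b → push -6. Stack: [8, -6]
BINARY_OP + → 8 + -6 = 2. Stack: [2]
STORE_FAST v → v=2. Stack: []
LOAD_FAST_LOAD_FAST a,b → push 2,-6. Stack: [2, -6]
BINARY_OP | → 2 | -6 = -6. Stack: [-6]
LOAD_CONST → push 5. Stack: [-6, 5]
LOAD_FAST v → push 2. Stack: [-6, 5, 2]
BINARY_OP * → 5 * 2 = 10. Stack: [-6, 10]
BINARY_OP * → -6 * 10 = -60. Stack: [-60]
STORE_FAST t → t=-60. Stack: []
LOAD_FAST_LOAD_FAST a,t → push 2,-60. Stack: [2, -60]
BINARY_OP & → 2 & -60 = 0. Stack: [0]
LOAD_CONST → push 3. Stack: [0, 3]
BINARY_OP >> → 0 >> 3 = 0. Stack: [0]
STORE_FAST y → y=0. Stack: []
LOAD_FAST_LOAD_FAST y,a → push 0,2. Stack: [0, 2]
BINARY_OP + → 0 + 2 = 2. Stack: [2]
STORE_FAST r → r=2. Stack: []
LOAD_FAST_LOAD_FAST y,r → push 0,2. Stack: [0, 2]
BINARY_OP * → 0 * 2 = 0. Stack: [0]
STORE_FAST p → p=0. Stack: []
LOAD_FAST_LOAD_FAST p,r → push 0,2. Stack: [0, 2]
BINARY_OP - → 0 - 2 = -2. Stack: [-2]
RETURN_VALUE → return -2.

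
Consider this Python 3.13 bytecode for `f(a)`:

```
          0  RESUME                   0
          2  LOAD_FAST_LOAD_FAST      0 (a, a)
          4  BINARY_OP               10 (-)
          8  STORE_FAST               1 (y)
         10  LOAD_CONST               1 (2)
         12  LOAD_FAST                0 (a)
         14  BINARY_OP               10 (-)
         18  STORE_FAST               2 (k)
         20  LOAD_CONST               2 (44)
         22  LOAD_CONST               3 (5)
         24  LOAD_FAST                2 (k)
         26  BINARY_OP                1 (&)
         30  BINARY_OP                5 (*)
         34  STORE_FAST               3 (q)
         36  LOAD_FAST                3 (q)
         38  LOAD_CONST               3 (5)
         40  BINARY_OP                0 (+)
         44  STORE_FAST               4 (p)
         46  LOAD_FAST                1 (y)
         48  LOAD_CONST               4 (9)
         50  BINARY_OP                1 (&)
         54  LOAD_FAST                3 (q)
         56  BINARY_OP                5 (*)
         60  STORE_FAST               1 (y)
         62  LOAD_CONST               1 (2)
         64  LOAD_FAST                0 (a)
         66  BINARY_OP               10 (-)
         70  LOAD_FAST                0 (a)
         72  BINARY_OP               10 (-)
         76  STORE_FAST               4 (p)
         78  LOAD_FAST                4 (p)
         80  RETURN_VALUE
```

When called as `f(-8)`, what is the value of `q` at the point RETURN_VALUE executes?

0

LOAD_FAST_LOAD_FAST a,a → push -8,-8. Stack: [-8, -8]
BINARY_OP - → -8 - -8 = 0. Stack: [0]
STORE_FAST y → y=0. Stack: []
LOAD_CONST → push 2. Stack: [2]
LOAD_FAST a → push -8. Stack: [2, -8]
BINARY_OP - → 2 - -8 = 10. Stack: [10]
STORE_FAST k → k=10. Stack: []
LOAD_CONST → push 44. Stack: [44]
LOAD_CONST → push 5. Stack: [44, 5]
LOAD_FAST k → push 10. Stack: [44, 5, 10]
BINARY_OP & → 5 & 10 = 0. Stack: [44, 0]
BINARY_OP * → 44 * 0 = 0. Stack: [0]
STORE_FAST q → q=0. Stack: []
LOAD_FAST q → push 0. Stack: [0]
LOAD_CONST → push 5. Stack: [0, 5]
BINARY_OP + → 0 + 5 = 5. Stack: [5]
STORE_FAST p → p=5. Stack: []
LOAD_FAST y → push 0. Stack: [0]
LOAD_CONST → push 9. Stack: [0, 9]
BINARY_OP & → 0 & 9 = 0. Stack: [0]
LOAD_FAST q → push 0. Stack: [0, 0]
BINARY_OP * → 0 * 0 = 0. Stack: [0]
STORE_FAST y → y=0. Stack: []
LOAD_CONST → push 2. Stack: [2]
LOAD_FAST a → push -8. Stack: [2, -8]
BINARY_OP - → 2 - -8 = 10. Stack: [10]
LOAD_FAST a → push -8. Stack: [10, -8]
BINARY_OP - → 10 - -8 = 18. Stack: [18]
STORE_FAST p → p=18. Stack: []
LOAD_FAST p → push 18. Stack: [18]
RETURN_VALUE → return 18.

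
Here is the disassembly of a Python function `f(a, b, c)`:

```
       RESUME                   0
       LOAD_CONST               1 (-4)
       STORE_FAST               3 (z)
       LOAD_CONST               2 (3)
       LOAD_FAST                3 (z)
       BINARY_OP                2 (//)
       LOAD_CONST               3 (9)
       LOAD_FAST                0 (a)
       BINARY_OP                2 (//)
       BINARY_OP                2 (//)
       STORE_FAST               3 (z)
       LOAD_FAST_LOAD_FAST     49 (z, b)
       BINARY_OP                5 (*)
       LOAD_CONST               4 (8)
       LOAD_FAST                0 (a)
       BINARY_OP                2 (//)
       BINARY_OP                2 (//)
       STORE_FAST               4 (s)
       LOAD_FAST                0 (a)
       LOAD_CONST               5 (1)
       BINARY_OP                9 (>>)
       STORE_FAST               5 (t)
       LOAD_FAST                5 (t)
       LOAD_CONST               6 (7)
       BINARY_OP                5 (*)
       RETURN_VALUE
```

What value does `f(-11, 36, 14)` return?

-42

LOAD_CONST → push -4. Stack: [-4]
STORE_FAST z → z=-4. Stack: []
LOAD_CONST → push 3. Stack: [3]
LOAD_FAST z → push -4. Stack: [3, -4]
BINARY_OP // → 3 // -4 = -1. Stack: [-1]
LOAD_CONST → push 9. Stack: [-1, 9]
LOAD_FAST a → push -11. Stack: [-1, 9, -11]
BINARY_OP // → 9 // -11 = -1. Stack: [-1, -1]
BINARY_OP // → -1 // -1 = 1. Stack: [1]
STORE_FAST z → z=1. Stack: []
LOAD_FAST_LOAD_FAST z,b → push 1,36. Stack: [1, 36]
BINARY_OP * → 1 * 36 = 36. Stack: [36]
LOAD_CONST → push 8. Stack: [36, 8]
LOAD_FAST a → push -11. Stack: [36, 8, -11]
BINARY_OP // → 8 // -11 = -1. Stack: [36, -1]
BINARY_OP // → 36 // -1 = -36. Stack: [-36]
STORE_FAST s → s=-36. Stack: []
LOAD_FAST a → push -11. Stack: [-11]
LOAD_CONST → push 1. Stack: [-11, 1]
BINARY_OP >> → -11 >> 1 = -6. Stack: [-6]
STORE_FAST t → t=-6. Stack: []
LOAD_FAST t → push -6. Stack: [-6]
LOAD_CONST → push 7. Stack: [-6, 7]
BINARY_OP * → -6 * 7 = -42. Stack: [-42]
RETURN_VALUE → return -42.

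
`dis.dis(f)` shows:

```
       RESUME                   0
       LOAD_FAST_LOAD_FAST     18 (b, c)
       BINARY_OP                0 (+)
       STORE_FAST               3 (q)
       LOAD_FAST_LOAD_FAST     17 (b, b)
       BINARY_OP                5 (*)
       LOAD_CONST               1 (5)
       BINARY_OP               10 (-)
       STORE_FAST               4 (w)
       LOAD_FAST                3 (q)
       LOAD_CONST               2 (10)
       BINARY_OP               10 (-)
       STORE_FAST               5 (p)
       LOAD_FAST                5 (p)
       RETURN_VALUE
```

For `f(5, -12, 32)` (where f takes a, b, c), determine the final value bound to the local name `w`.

LOAD_FAST_LOAD_FAST b,c → push -12,32. Stack: [-12, 32]
BINARY_OP + → -12 + 32 = 20. Stack: [20]
STORE_FAST q → q=20. Stack: []
LOAD_FAST_LOAD_FAST b,b → push -12,-12. Stack: [-12, -12]
BINARY_OP * → -12 * -12 = 144. Stack: [144]
LOAD_CONST → push 5. Stack: [144, 5]
BINARY_OP - → 144 - 5 = 139. Stack: [139]
STORE_FAST w → w=139. Stack: []
LOAD_FAST q → push 20. Stack: [20]
LOAD_CONST → push 10. Stack: [20, 10]
BINARY_OP - → 20 - 10 = 10. Stack: [10]
STORE_FAST p → p=10. Stack: []
LOAD_FAST p → push 10. Stack: [10]
RETURN_VALUE → return 10.

139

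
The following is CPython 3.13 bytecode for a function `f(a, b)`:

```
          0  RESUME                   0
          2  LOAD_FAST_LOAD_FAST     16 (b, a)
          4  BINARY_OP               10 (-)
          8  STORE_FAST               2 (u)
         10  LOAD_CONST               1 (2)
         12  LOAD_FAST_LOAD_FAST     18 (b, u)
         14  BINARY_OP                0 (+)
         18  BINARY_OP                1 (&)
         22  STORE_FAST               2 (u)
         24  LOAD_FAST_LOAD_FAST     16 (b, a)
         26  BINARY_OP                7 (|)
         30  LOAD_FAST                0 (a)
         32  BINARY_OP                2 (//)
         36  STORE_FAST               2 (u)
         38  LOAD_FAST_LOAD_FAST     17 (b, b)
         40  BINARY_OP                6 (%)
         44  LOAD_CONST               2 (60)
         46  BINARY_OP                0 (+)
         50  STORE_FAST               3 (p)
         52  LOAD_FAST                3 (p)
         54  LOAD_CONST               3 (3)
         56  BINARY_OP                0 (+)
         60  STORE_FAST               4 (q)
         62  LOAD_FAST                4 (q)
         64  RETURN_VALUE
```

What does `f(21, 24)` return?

LOAD_FAST_LOAD_FAST b,a → push 24,21. Stack: [24, 21]
BINARY_OP - → 24 - 21 = 3. Stack: [3]
STORE_FAST u → u=3. Stack: []
LOAD_CONST → push 2. Stack: [2]
LOAD_FAST_LOAD_FAST b,u → push 24,3. Stack: [2, 24, 3]
BINARY_OP + → 24 + 3 = 27. Stack: [2, 27]
BINARY_OP & → 2 & 27 = 2. Stack: [2]
STORE_FAST u → u=2. Stack: []
LOAD_FAST_LOAD_FAST b,a → push 24,21. Stack: [24, 21]
BINARY_OP | → 24 | 21 = 29. Stack: [29]
LOAD_FAST a → push 21. Stack: [29, 21]
BINARY_OP // → 29 // 21 = 1. Stack: [1]
STORE_FAST u → u=1. Stack: []
LOAD_FAST_LOAD_FAST b,b → push 24,24. Stack: [24, 24]
BINARY_OP % → 24 % 24 = 0. Stack: [0]
LOAD_CONST → push 60. Stack: [0, 60]
BINARY_OP + → 0 + 60 = 60. Stack: [60]
STORE_FAST p → p=60. Stack: []
LOAD_FAST p → push 60. Stack: [60]
LOAD_CONST → push 3. Stack: [60, 3]
BINARY_OP + → 60 + 3 = 63. Stack: [63]
STORE_FAST q → q=63. Stack: []
LOAD_FAST q → push 63. Stack: [63]
RETURN_VALUE → return 63.

63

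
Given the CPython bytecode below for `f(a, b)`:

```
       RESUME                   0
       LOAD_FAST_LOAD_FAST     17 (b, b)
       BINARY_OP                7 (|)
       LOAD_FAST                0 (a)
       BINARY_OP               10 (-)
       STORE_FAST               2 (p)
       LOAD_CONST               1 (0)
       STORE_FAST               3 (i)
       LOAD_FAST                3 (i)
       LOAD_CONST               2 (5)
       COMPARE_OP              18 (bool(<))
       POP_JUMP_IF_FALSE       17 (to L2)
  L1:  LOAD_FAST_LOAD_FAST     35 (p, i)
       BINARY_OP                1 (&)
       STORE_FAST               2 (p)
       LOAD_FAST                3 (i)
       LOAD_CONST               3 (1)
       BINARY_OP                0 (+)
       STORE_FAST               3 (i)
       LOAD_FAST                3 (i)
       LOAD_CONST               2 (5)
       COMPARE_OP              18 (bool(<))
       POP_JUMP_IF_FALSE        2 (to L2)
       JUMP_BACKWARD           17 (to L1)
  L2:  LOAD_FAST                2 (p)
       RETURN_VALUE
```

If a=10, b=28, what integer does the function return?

LOAD_FAST_LOAD_FAST b,b → push 28,28
BINARY_OP | → 28 | 28 = 28
LOAD_FAST a → push 10
BINARY_OP - → 28 - 10 = 18
STORE_FAST p → p=18
LOAD_CONST → push 0
STORE_FAST i → i=0
LOAD_FAST i → push 0
LOAD_CONST → push 5
COMPARE_OP bool(<) → 0 vs 5 = True
POP_JUMP_IF_FALSE → pop True; no jump
LOAD_FAST_LOAD_FAST p,i → push 18,0
BINARY_OP & → 18 & 0 = 0
STORE_FAST p → p=0
LOAD_FAST i → push 0
LOAD_CONST → push 1
BINARY_OP + → 0 + 1 = 1
STORE_FAST i → i=1
LOAD_FAST i → push 1
LOAD_CONST → push 5
COMPARE_OP bool(<) → 1 vs 5 = True
POP_JUMP_IF_FALSE → pop True; no jump
LOAD_FAST_LOAD_FAST p,i → push 0,1
BINARY_OP & → 0 & 1 = 0
STORE_FAST p → p=0
LOAD_FAST i → push 1
LOAD_CONST → push 1
BINARY_OP + → 1 + 1 = 2
STORE_FAST i → i=2
LOAD_FAST i → push 2
LOAD_CONST → push 5
COMPARE_OP bool(<) → 2 vs 5 = True
POP_JUMP_IF_FALSE → pop True; no jump
LOAD_FAST_LOAD_FAST p,i → push 0,2
BINARY_OP & → 0 & 2 = 0
STORE_FAST p → p=0
LOAD_FAST i → push 2
LOAD_CONST → push 1
BINARY_OP + → 2 + 1 = 3
STORE_FAST i → i=3
LOAD_FAST i → push 3
LOAD_CONST → push 5
COMPARE_OP bool(<) → 3 vs 5 = True
POP_JUMP_IF_FALSE → pop True; no jump
LOAD_FAST_LOAD_FAST p,i → push 0,3
BINARY_OP & → 0 & 3 = 0
STORE_FAST p → p=0
LOAD_FAST i → push 3
LOAD_CONST → push 1
BINARY_OP + → 3 + 1 = 4
STORE_FAST i → i=4
LOAD_FAST i → push 4
LOAD_CONST → push 5
COMPARE_OP bool(<) → 4 vs 5 = True
POP_JUMP_IF_FALSE → pop True; no jump
LOAD_FAST_LOAD_FAST p,i → push 0,4
BINARY_OP & → 0 & 4 = 0
STORE_FAST p → p=0
LOAD_FAST i → push 4
LOAD_CONST → push 1
BINARY_OP + → 4 + 1 = 5
STORE_FAST i → i=5
LOAD_FAST i → push 5
LOAD_CONST → push 5
COMPARE_OP bool(<) → 5 vs 5 = False
POP_JUMP_IF_FALSE → pop False; jump
LOAD_FAST p → push 0
RETURN_VALUE → return 0.

0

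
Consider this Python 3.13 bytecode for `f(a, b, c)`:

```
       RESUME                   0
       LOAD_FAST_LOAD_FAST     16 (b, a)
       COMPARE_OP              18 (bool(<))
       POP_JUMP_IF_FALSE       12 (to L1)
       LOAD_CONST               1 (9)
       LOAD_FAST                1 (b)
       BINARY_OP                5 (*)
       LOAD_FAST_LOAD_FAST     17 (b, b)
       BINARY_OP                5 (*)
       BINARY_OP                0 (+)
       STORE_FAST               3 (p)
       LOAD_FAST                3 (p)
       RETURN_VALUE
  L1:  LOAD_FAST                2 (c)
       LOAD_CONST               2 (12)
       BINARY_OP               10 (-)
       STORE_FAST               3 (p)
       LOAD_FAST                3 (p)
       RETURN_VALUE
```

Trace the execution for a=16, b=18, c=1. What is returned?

LOAD_FAST_LOAD_FAST b,a → push 18,16. Stack: [18, 16]
COMPARE_OP bool(<) → 18 vs 16 = False. Stack: [False]
POP_JUMP_IF_FALSE → pop False; jump. Stack: []
LOAD_FAST c → push 1. Stack: [1]
LOAD_CONST → push 12. Stack: [1, 12]
BINARY_OP - → 1 - 12 = -11. Stack: [-11]
STORE_FAST p → p=-11. Stack: []
LOAD_FAST p → push -11. Stack: [-11]
RETURN_VALUE → return -11.

-11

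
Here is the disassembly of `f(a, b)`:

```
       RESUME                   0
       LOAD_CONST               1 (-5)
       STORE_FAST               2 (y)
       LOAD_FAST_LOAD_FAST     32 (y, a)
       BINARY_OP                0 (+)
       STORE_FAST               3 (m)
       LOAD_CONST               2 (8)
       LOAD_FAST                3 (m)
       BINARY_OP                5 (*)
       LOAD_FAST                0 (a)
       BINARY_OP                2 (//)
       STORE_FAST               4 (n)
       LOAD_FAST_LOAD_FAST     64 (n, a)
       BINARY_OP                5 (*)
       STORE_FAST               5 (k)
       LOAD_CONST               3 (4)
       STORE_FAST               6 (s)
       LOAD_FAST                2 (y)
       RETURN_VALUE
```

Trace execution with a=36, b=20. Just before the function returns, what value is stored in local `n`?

LOAD_CONST → push -5. Stack: [-5]
STORE_FAST y → y=-5. Stack: []
LOAD_FAST_LOAD_FAST y,a → push -5,36. Stack: [-5, 36]
BINARY_OP + → -5 + 36 = 31. Stack: [31]
STORE_FAST m → m=31. Stack: []
LOAD_CONST → push 8. Stack: [8]
LOAD_FAST m → push 31. Stack: [8, 31]
BINARY_OP * → 8 * 31 = 248. Stack: [248]
LOAD_FAST a → push 36. Stack: [248, 36]
BINARY_OP // → 248 // 36 = 6. Stack: [6]
STORE_FAST n → n=6. Stack: []
LOAD_FAST_LOAD_FAST n,a → push 6,36. Stack: [6, 36]
BINARY_OP * → 6 * 36 = 216. Stack: [216]
STORE_FAST k → k=216. Stack: []
LOAD_CONST → push 4. Stack: [4]
STORE_FAST s → s=4. Stack: []
LOAD_FAST y → push -5. Stack: [-5]
RETURN_VALUE → return -5.

6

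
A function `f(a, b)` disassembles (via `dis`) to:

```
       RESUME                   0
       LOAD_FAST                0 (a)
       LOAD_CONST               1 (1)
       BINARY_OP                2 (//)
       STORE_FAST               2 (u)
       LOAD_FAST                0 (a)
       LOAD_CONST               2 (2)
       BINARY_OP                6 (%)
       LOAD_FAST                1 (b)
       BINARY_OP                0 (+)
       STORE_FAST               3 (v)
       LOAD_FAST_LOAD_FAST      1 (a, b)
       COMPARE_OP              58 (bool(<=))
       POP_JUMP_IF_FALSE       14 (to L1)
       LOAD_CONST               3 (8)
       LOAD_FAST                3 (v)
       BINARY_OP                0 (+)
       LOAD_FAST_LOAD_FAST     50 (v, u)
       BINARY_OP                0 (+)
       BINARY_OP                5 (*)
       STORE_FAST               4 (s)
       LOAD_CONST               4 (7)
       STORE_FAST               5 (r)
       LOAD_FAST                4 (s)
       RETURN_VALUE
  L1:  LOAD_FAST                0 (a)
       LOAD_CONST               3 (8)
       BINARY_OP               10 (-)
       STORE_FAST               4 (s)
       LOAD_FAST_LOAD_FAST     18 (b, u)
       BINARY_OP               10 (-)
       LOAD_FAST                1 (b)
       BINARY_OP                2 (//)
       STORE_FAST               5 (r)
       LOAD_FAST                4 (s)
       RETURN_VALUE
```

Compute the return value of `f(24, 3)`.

LOAD_FAST a → push 24. Stack: [24]
LOAD_CONST → push 1. Stack: [24, 1]
BINARY_OP // → 24 // 1 = 24. Stack: [24]
STORE_FAST u → u=24. Stack: []
LOAD_FAST a → push 24. Stack: [24]
LOAD_CONST → push 2. Stack: [24, 2]
BINARY_OP % → 24 % 2 = 0. Stack: [0]
LOAD_FAST b → push 3. Stack: [0, 3]
BINARY_OP + → 0 + 3 = 3. Stack: [3]
STORE_FAST v → v=3. Stack: []
LOAD_FAST_LOAD_FAST a,b → push 24,3. Stack: [24, 3]
COMPARE_OP bool(<=) → 24 vs 3 = False. Stack: [False]
POP_JUMP_IF_FALSE → pop False; jump. Stack: []
LOAD_FAST a → push 24. Stack: [24]
LOAD_CONST → push 8. Stack: [24, 8]
BINARY_OP - → 24 - 8 = 16. Stack: [16]
STORE_FAST s → s=16. Stack: []
LOAD_FAST_LOAD_FAST b,u → push 3,24. Stack: [3, 24]
BINARY_OP - → 3 - 24 = -21. Stack: [-21]
LOAD_FAST b → push 3. Stack: [-21, 3]
BINARY_OP // → -21 // 3 = -7. Stack: [-7]
STORE_FAST r → r=-7. Stack: []
LOAD_FAST s → push 16. Stack: [16]
RETURN_VALUE → return 16.

16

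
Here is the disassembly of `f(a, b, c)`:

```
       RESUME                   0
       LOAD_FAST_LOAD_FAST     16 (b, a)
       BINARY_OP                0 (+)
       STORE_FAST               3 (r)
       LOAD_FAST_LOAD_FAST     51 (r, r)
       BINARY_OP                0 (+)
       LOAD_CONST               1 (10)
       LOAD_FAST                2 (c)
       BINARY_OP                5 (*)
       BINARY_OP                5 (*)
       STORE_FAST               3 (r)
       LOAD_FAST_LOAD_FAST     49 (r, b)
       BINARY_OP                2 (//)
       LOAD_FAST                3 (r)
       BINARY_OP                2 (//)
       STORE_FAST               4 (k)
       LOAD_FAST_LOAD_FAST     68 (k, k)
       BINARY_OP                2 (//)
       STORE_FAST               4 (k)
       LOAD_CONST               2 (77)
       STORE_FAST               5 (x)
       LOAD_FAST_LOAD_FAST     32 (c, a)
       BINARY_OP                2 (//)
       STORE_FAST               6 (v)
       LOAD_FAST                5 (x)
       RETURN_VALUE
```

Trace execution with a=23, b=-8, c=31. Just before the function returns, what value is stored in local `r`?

9300

LOAD_FAST_LOAD_FAST b,a → push -8,23. Stack: [-8, 23]
BINARY_OP + → -8 + 23 = 15. Stack: [15]
STORE_FAST r → r=15. Stack: []
LOAD_FAST_LOAD_FAST r,r → push 15,15. Stack: [15, 15]
BINARY_OP + → 15 + 15 = 30. Stack: [30]
LOAD_CONST → push 10. Stack: [30, 10]
LOAD_FAST c → push 31. Stack: [30, 10, 31]
BINARY_OP * → 10 * 31 = 310. Stack: [30, 310]
BINARY_OP * → 30 * 310 = 9300. Stack: [9300]
STORE_FAST r → r=9300. Stack: []
LOAD_FAST_LOAD_FAST r,b → push 9300,-8. Stack: [9300, -8]
BINARY_OP // → 9300 // -8 = -1163. Stack: [-1163]
LOAD_FAST r → push 9300. Stack: [-1163, 9300]
BINARY_OP // → -1163 // 9300 = -1. Stack: [-1]
STORE_FAST k → k=-1. Stack: []
LOAD_FAST_LOAD_FAST k,k → push -1,-1. Stack: [-1, -1]
BINARY_OP // → -1 // -1 = 1. Stack: [1]
STORE_FAST k → k=1. Stack: []
LOAD_CONST → push 77. Stack: [77]
STORE_FAST x → x=77. Stack: []
LOAD_FAST_LOAD_FAST c,a → push 31,23. Stack: [31, 23]
BINARY_OP // → 31 // 23 = 1. Stack: [1]
STORE_FAST v → v=1. Stack: []
LOAD_FAST x → push 77. Stack: [77]
RETURN_VALUE → return 77.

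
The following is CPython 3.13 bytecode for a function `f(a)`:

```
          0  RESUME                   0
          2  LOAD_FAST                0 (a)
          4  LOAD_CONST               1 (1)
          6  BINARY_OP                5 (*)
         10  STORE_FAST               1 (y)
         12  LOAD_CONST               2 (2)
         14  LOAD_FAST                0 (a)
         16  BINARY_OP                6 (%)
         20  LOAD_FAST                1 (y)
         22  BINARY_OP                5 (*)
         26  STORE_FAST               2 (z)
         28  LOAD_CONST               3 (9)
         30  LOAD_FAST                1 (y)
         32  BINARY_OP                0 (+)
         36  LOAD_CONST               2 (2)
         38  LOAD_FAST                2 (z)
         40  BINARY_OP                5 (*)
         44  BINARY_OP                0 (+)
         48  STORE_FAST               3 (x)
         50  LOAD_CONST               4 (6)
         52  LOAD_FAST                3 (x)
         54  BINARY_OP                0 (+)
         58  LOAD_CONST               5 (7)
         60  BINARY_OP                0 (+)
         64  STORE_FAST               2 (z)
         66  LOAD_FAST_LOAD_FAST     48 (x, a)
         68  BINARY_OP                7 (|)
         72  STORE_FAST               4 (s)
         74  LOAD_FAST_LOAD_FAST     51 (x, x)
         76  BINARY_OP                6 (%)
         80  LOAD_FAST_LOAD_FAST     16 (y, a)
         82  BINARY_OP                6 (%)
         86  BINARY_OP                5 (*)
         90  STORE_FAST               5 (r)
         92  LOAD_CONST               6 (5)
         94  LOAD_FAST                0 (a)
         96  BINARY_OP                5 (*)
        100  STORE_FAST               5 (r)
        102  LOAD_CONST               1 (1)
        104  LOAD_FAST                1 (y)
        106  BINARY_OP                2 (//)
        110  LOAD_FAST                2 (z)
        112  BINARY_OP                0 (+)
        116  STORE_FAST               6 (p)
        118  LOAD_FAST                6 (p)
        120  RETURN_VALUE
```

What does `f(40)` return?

LOAD_FAST a → push 40. Stack: [40]
LOAD_CONST → push 1. Stack: [40, 1]
BINARY_OP * → 40 * 1 = 40. Stack: [40]
STORE_FAST y → y=40. Stack: []
LOAD_CONST → push 2. Stack: [2]
LOAD_FAST a → push 40. Stack: [2, 40]
BINARY_OP % → 2 % 40 = 2. Stack: [2]
LOAD_FAST y → push 40. Stack: [2, 40]
BINARY_OP * → 2 * 40 = 80. Stack: [80]
STORE_FAST z → z=80. Stack: []
LOAD_CONST → push 9. Stack: [9]
LOAD_FAST y → push 40. Stack: [9, 40]
BINARY_OP + → 9 + 40 = 49. Stack: [49]
LOAD_CONST → push 2. Stack: [49, 2]
LOAD_FAST z → push 80. Stack: [49, 2, 80]
BINARY_OP * → 2 * 80 = 160. Stack: [49, 160]
BINARY_OP + → 49 + 160 = 209. Stack: [209]
STORE_FAST x → x=209. Stack: []
LOAD_CONST → push 6. Stack: [6]
LOAD_FAST x → push 209. Stack: [6, 209]
BINARY_OP + → 6 + 209 = 215. Stack: [215]
LOAD_CONST → push 7. Stack: [215, 7]
BINARY_OP + → 215 + 7 = 222. Stack: [222]
STORE_FAST z → z=222. Stack: []
LOAD_FAST_LOAD_FAST x,a → push 209,40. Stack: [209, 40]
BINARY_OP | → 209 | 40 = 249. Stack: [249]
STORE_FAST s → s=249. Stack: []
LOAD_FAST_LOAD_FAST x,x → push 209,209. Stack: [209, 209]
BINARY_OP % → 209 % 209 = 0. Stack: [0]
LOAD_FAST_LOAD_FAST y,a → push 40,40. Stack: [0, 40, 40]
BINARY_OP % → 40 % 40 = 0. Stack: [0, 0]
BINARY_OP * → 0 * 0 = 0. Stack: [0]
STORE_FAST r → r=0. Stack: []
LOAD_CONST → push 5. Stack: [5]
LOAD_FAST a → push 40. Stack: [5, 40]
BINARY_OP * → 5 * 40 = 200. Stack: [200]
STORE_FAST r → r=200. Stack: []
LOAD_CONST → push 1. Stack: [1]
LOAD_FAST y → push 40. Stack: [1, 40]
BINARY_OP // → 1 // 40 = 0. Stack: [0]
LOAD_FAST z → push 222. Stack: [0, 222]
BINARY_OP + → 0 + 222 = 222. Stack: [222]
STORE_FAST p → p=222. Stack: []
LOAD_FAST p → push 222. Stack: [222]
RETURN_VALUE → return 222.

222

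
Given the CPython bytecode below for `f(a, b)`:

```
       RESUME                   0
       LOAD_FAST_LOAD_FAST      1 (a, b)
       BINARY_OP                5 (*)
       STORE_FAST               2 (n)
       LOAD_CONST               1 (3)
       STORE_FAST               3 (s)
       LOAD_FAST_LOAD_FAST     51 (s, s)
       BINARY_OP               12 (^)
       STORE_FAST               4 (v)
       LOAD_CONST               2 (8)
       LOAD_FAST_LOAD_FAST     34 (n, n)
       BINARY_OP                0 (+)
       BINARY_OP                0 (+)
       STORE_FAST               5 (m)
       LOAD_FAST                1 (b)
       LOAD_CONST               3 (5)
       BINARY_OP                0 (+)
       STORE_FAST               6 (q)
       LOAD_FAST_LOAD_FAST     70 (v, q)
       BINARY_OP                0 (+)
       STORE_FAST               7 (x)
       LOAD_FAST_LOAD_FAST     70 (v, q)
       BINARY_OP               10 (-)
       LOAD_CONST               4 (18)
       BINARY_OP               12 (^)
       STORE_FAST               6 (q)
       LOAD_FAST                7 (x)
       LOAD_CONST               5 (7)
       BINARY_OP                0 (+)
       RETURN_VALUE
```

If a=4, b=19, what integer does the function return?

LOAD_FAST_LOAD_FAST a,b → push 4,19. Stack: [4, 19]
BINARY_OP * → 4 * 19 = 76. Stack: [76]
STORE_FAST n → n=76. Stack: []
LOAD_CONST → push 3. Stack: [3]
STORE_FAST s → s=3. Stack: []
LOAD_FAST_LOAD_FAST s,s → push 3,3. Stack: [3, 3]
BINARY_OP ^ → 3 ^ 3 = 0. Stack: [0]
STORE_FAST v → v=0. Stack: []
LOAD_CONST → push 8. Stack: [8]
LOAD_FAST_LOAD_FAST n,n → push 76,76. Stack: [8, 76, 76]
BINARY_OP + → 76 + 76 = 152. Stack: [8, 152]
BINARY_OP + → 8 + 152 = 160. Stack: [160]
STORE_FAST m → m=160. Stack: []
LOAD_FAST b → push 19. Stack: [19]
LOAD_CONST → push 5. Stack: [19, 5]
BINARY_OP + → 19 + 5 = 24. Stack: [24]
STORE_FAST q → q=24. Stack: []
LOAD_FAST_LOAD_FAST v,q → push 0,24. Stack: [0, 24]
BINARY_OP + → 0 + 24 = 24. Stack: [24]
STORE_FAST x → x=24. Stack: []
LOAD_FAST_LOAD_FAST v,q → push 0,24. Stack: [0, 24]
BINARY_OP - → 0 - 24 = -24. Stack: [-24]
LOAD_CONST → push 18. Stack: [-24, 18]
BINARY_OP ^ → -24 ^ 18 = -6. Stack: [-6]
STORE_FAST q → q=-6. Stack: []
LOAD_FAST x → push 24. Stack: [24]
LOAD_CONST → push 7. Stack: [24, 7]
BINARY_OP + → 24 + 7 = 31. Stack: [31]
RETURN_VALUE → return 31.

31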